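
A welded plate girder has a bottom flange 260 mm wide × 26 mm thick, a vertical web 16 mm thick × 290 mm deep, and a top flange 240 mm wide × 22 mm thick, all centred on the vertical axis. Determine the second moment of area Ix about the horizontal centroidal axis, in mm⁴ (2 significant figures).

Ix ≈ 3.3 × 10⁸ mm⁴

Decompose the section into non-overlapping parts with the origin at the bottom-left of its bounding rectangle.
Bottom plate: 260 × 26, A = 6 760 mm², y = 13 mm, Ī = 380 813 mm⁴.
Web plate: 16 × 290, A = 4 640 mm², y = 171 mm, Ī = 32 518 667 mm⁴.
Top plate: 240 × 22, A = 5 280 mm², y = 327 mm, Ī = 212 960 mm⁴.
Centroid: ȳ = ΣA·y / ΣA = 156.3 mm.
Transfer each piece to the horizontal centroidal axis using Ī + A·d² with d = y − 156.3:
  bottom plate: d = -143.3 mm → contributes +139 289 142 mm⁴
  web plate: d = 14.65 mm → contributes +33 514 825 mm⁴
  top plate: d = 170.7 mm → contributes +153 978 176 mm⁴
Total I = 326 782 143 mm⁴.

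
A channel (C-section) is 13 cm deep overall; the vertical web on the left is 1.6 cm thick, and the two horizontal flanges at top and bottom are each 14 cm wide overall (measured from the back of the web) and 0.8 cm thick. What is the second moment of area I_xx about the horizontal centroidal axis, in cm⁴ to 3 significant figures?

I_xx ≈ 1030 cm⁴

Split into non-overlapping primitives; take the origin at the lower-left of the bounding box.
Web: 1.6 × 13, A = 20.8 cm², y = 6.5 cm, Ī = 292.93 cm⁴.
Top flange (beyond web): 12.4 × 0.8, A = 9.92 cm², y = 12.6 cm, Ī = 0.52907 cm⁴.
Bottom flange (beyond web): 12.4 × 0.8, A = 9.92 cm², y = 0.4 cm, Ī = 0.52907 cm⁴.
By symmetry the centroid is at mid-height, ȳ = 6.5 cm.
Transfer each piece to the horizontal centroidal axis using Ī + A·d² with d = y − 6.5:
  web: d = 0 cm → contributes +292.93 cm⁴
  top flange (beyond web): d = 6.1 cm → contributes +369.65 cm⁴
  bottom flange (beyond web): d = -6.1 cm → contributes +369.65 cm⁴
Total I = 1032.2 cm⁴.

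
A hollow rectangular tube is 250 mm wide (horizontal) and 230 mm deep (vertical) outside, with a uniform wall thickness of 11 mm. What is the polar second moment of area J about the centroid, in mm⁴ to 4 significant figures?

Break the section into simple shapes (no overlaps), measuring from the bottom-left corner of the bounding box.
Outer rectangle: 250 × 230, A = 57 500 mm², y = 115 mm, Ī = 253 479 167 mm⁴.
Inner void (subtracted): 228 × 208, A = 47 424 mm², y = 115 mm, Ī = 170 979 328 mm⁴.
By symmetry the centroid is at mid-height, ȳ = 115 mm.
All pieces are centred on the centroidal x-axis, so I = ΣĪ (holes subtracted) = 82 499 839 mm⁴.
Repeating about the centroidal y-axis gives I_y = 94 038 399 mm⁴.
Polar second moment: J = I_x + I_y = 176 538 237 mm⁴.

J ≈ 1.765 × 10⁸ mm⁴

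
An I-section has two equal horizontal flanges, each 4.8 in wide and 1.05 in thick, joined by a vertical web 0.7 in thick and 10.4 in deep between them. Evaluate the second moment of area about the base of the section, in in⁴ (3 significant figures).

I_base ≈ 1080 in⁴

Decompose the section into non-overlapping parts with the origin at the bottom-left of its bounding rectangle.
Bottom flange: 4.8 × 1.05, A = 5.04 in², y = 0.525 in, Ī = 0.46305 in⁴.
Web: 0.7 × 10.4, A = 7.28 in², y = 6.25 in, Ī = 65.617 in⁴.
Top flange: 4.8 × 1.05, A = 5.04 in², y = 11.975 in, Ī = 0.46305 in⁴.
Transfer each piece to the base of the section using Ī + A·d² with d = y − 0:
  bottom flange: d = 0.525 in → contributes +1.8522 in⁴
  web: d = 6.25 in → contributes +349.99 in⁴
  top flange: d = 11.975 in → contributes +723.2 in⁴
Total I = 1 075 in⁴.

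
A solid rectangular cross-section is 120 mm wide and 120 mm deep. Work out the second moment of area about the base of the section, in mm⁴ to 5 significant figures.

I_base ≈ 6.9120 × 10⁷ mm⁴

The section: 120 × 120, A = 14 400 mm², y = 60 mm, Ī = 17 280 000 mm⁴.
Transfer it to the base of the section using Ī + A·d² with d = y − 0:
  the section: d = 60 mm → contributes +69 120 000 mm⁴
Total I = 69 120 000 mm⁴.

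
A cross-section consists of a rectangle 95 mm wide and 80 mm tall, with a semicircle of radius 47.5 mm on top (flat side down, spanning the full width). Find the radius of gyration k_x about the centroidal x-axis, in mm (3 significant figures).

k_x ≈ 34.6 mm

Split into non-overlapping primitives; take the origin at the lower-left of the bounding box.
Rectangular body: 95 × 80, A = 7 600 mm², y = 40 mm, Ī = 4 053 333 mm⁴.
Semicircular cap: semicircle r = 47.5, A = 3544.1 mm², y = 100.16 mm, Ī = 558 736 mm⁴.
Centroid: ȳ = ΣA·y / ΣA = 59.132 mm.
Transfer each piece to the centroidal x-axis using Ī + A·d² with d = y − 59.132:
  rectangular body: d = -19.132 mm → contributes +6 835 271 mm⁴
  semicircular cap: d = 41.027 mm → contributes +6 524 332 mm⁴
Total I = 13 359 602 mm⁴.
Radius of gyration: k = √(I/A) = √(13 359 602 / 11 144) = 34.624 mm.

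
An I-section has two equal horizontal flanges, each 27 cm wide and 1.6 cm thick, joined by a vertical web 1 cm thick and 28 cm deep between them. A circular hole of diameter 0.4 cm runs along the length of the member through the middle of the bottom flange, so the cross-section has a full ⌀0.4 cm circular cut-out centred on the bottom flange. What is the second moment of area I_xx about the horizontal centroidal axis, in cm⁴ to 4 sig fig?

Split into non-overlapping primitives; take the origin at the lower-left of the bounding box.
Bottom flange: 27 × 1.6, A = 43.2 cm², y = 0.8 cm, Ī = 9.216 cm⁴.
Web: 1 × 28, A = 28 cm², y = 15.6 cm, Ī = 1829.33 cm⁴.
Top flange: 27 × 1.6, A = 43.2 cm², y = 30.4 cm, Ī = 9.216 cm⁴.
Hole (subtracted): ⌀0.4, A = 0.125664 cm², y = 0.8 cm, Ī = 0.00125664 cm⁴.
Centroid: ȳ = ΣA·y / ΣA = 15.6163 cm.
Transfer each piece to the horizontal centroidal axis using Ī + A·d² with d = y − 15.6163:
  bottom flange: d = -14.8163 cm → contributes +9492.57 cm⁴
  web: d = -0.0162751 cm → contributes +1829.34 cm⁴
  top flange: d = 14.7837 cm → contributes +9450.94 cm⁴
  hole: d = -14.8163 cm → contributes −27.5872 cm⁴
Total I = 20745.3 cm⁴.

I_xx ≈ 2.075 × 10⁴ cm⁴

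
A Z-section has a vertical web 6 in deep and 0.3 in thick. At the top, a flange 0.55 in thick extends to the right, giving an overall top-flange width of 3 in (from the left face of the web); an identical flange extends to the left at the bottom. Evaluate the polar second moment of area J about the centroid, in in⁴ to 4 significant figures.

Decompose the section into non-overlapping parts with the origin at the bottom-left of its bounding rectangle.
Web: 0.3 × 6, A = 1.8 in², y = 3 in, Ī = 5.4 in⁴.
Top flange (beyond web): 2.7 × 0.55, A = 1.485 in², y = 5.725 in, Ī = 0.0374344 in⁴.
Bottom flange (beyond web): 2.7 × 0.55, A = 1.485 in², y = 0.275 in, Ī = 0.0374344 in⁴.
Centroid: ȳ = ΣA·y / ΣA = 3 in.
Transfer each piece to the centroidal x-axis using Ī + A·d² with d = y − 3:
  web: d = 0 in → contributes +5.4 in⁴
  top flange (beyond web): d = 2.725 in → contributes +11.0645 in⁴
  bottom flange (beyond web): d = -2.725 in → contributes +11.0645 in⁴
Total I = 27.529 in⁴.
For the y-axis: x̄ = 2.85 in.
Repeating about the centroidal y-axis gives I_y = 8.50028 in⁴.
Polar second moment: J = I_x + I_y = 36.0293 in⁴.

J ≈ 36.03 in⁴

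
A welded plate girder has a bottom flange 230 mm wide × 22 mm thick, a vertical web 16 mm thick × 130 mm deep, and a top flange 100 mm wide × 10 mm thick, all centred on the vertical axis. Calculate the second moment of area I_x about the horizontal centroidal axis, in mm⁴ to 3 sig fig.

Decompose the section into non-overlapping parts with the origin at the bottom-left of its bounding rectangle.
Bottom plate: 230 × 22, A = 5 060 mm², y = 11 mm, Ī = 204 087 mm⁴.
Web plate: 16 × 130, A = 2 080 mm², y = 87 mm, Ī = 2 929 333 mm⁴.
Top plate: 100 × 10, A = 1 000 mm², y = 157 mm, Ī = 8333.3 mm⁴.
Centroid: ȳ = ΣA·y / ΣA = 48.356 mm.
Transfer each piece to the horizontal centroidal axis using Ī + A·d² with d = y − 48.356:
  bottom plate: d = -37.356 mm → contributes +7 265 269 mm⁴
  web plate: d = 38.644 mm → contributes +6 035 477 mm⁴
  top plate: d = 108.64 mm → contributes +11 811 794 mm⁴
Total I = 25 112 540 mm⁴.

I_x ≈ 2.51 × 10⁷ mm⁴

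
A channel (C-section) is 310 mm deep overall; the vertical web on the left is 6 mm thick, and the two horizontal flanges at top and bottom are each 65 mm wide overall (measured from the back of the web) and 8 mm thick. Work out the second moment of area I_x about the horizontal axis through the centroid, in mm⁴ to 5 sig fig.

Break the section into simple shapes (no overlaps), measuring from the bottom-left corner of the bounding box.
Web: 6 × 310, A = 1 860 mm², y = 155 mm, Ī = 14 895 500 mm⁴.
Top flange (beyond web): 59 × 8, A = 472 mm², y = 306 mm, Ī = 2517.333 mm⁴.
Bottom flange (beyond web): 59 × 8, A = 472 mm², y = 4 mm, Ī = 2517.333 mm⁴.
By symmetry the centroid is at mid-height, ȳ = 155 mm.
Transfer each piece to the horizontal axis through the centroid using Ī + A·d² with d = y − 155:
  web: d = 0 mm → contributes +14 895 500 mm⁴
  top flange (beyond web): d = 151 mm → contributes +10 764 589 mm⁴
  bottom flange (beyond web): d = -151 mm → contributes +10 764 589 mm⁴
Total I = 36 424 679 mm⁴.

I_x ≈ 3.6425 × 10⁷ mm⁴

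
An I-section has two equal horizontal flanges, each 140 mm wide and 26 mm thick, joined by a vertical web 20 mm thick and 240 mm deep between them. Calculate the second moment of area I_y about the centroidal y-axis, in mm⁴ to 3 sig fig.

I_y ≈ 1.21 × 10⁷ mm⁴

Split into non-overlapping primitives; take the origin at the lower-left of the bounding box.
Bottom flange: 140 × 26, A = 3 640 mm², x = 70 mm, Ī = 5 945 333 mm⁴.
Web: 20 × 240, A = 4 800 mm², x = 70 mm, Ī = 160 000 mm⁴.
Top flange: 140 × 26, A = 3 640 mm², x = 70 mm, Ī = 5 945 333 mm⁴.
By symmetry the centroid is at mid-width, x̄ = 70 mm.
All pieces are centred on the centroidal y-axis, so I = ΣĪ = 12 050 667 mm⁴.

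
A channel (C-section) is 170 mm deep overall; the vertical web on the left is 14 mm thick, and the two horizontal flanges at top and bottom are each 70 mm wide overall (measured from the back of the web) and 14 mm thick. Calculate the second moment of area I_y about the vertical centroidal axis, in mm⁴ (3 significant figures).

I_y ≈ 1.61 × 10⁶ mm⁴

Treat the section as a set of non-overlapping primitives; coordinates are from the bounding-box lower-left.
Web: 14 × 170, A = 2 380 mm², x = 7 mm, Ī = 38 873 mm⁴.
Top flange (beyond web): 56 × 14, A = 784 mm², x = 42 mm, Ī = 204 885 mm⁴.
Bottom flange (beyond web): 56 × 14, A = 784 mm², x = 42 mm, Ī = 204 885 mm⁴.
Centroid: x̄ = ΣA·x / ΣA = 20.901 mm.
Transfer each piece to the vertical centroidal axis using Ī + A·d² with d = x − 20.901:
  web: d = -13.901 mm → contributes +498 760 mm⁴
  top flange (beyond web): d = 21.099 mm → contributes +553 907 mm⁴
  bottom flange (beyond web): d = 21.099 mm → contributes +553 907 mm⁴
Total I = 1 606 573 mm⁴.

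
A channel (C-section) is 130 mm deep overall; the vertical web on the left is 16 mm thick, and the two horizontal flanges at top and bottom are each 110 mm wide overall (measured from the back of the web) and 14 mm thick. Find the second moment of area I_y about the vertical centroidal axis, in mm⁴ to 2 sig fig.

I_y ≈ 5.5 × 10⁶ mm⁴

Break the section into simple shapes (no overlaps), measuring from the bottom-left corner of the bounding box.
Web: 16 × 130, A = 2 080 mm², x = 8 mm, Ī = 44 373 mm⁴.
Top flange (beyond web): 94 × 14, A = 1 316 mm², x = 63 mm, Ī = 969 015 mm⁴.
Bottom flange (beyond web): 94 × 14, A = 1 316 mm², x = 63 mm, Ī = 969 015 mm⁴.
Centroid: x̄ = ΣA·x / ΣA = 38.72 mm.
Transfer each piece to the vertical centroidal axis using Ī + A·d² with d = x − 38.72:
  web: d = -30.72 mm → contributes +2 007 507 mm⁴
  top flange (beyond web): d = 24.28 mm → contributes +1 744 721 mm⁴
  bottom flange (beyond web): d = 24.28 mm → contributes +1 744 721 mm⁴
Total I = 5 496 949 mm⁴.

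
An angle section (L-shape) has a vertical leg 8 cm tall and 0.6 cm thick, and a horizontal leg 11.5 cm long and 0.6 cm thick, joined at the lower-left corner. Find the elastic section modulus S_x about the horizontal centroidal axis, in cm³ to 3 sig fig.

S_x ≈ 10.4 cm³

Treat the section as a set of non-overlapping primitives; coordinates are from the bounding-box lower-left.
Vertical leg: 0.6 × 8, A = 4.8 cm², y = 4 cm, Ī = 25.6 cm⁴.
Horizontal leg (remainder): 10.9 × 0.6, A = 6.54 cm², y = 0.3 cm, Ī = 0.1962 cm⁴.
Centroid: ȳ = ΣA·y / ΣA = 1.8661 cm.
Transfer each piece to the horizontal centroidal axis using Ī + A·d² with d = y − 1.8661:
  vertical leg: d = 2.1339 cm → contributes +47.456 cm⁴
  horizontal leg (remainder): d = -1.5661 cm → contributes +16.237 cm⁴
Total I = 63.694 cm⁴.
Extreme fibre distance c = 6.1339 cm; S = I/c = 10.384 cm³.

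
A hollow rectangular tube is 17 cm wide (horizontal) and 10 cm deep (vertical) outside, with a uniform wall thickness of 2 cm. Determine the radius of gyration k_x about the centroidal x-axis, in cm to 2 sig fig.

Break the section into simple shapes (no overlaps), measuring from the bottom-left corner of the bounding box.
Outer rectangle: 17 × 10, A = 170 cm², y = 5 cm, Ī = 1 417 cm⁴.
Inner void (subtracted): 13 × 6, A = 78 cm², y = 5 cm, Ī = 234 cm⁴.
By symmetry the centroid is at mid-height, ȳ = 5 cm.
All pieces are centred on the centroidal x-axis, so I = ΣĪ (holes subtracted) = 1 183 cm⁴.
Radius of gyration: k = √(I/A) = √(1 183 / 92) = 3.585 cm.

k_x ≈ 3.6 cm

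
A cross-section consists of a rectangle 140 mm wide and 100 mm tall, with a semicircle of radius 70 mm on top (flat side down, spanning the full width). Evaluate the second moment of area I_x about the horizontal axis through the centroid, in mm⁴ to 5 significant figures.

Decompose the section into non-overlapping parts with the origin at the bottom-left of its bounding rectangle.
Rectangular body: 140 × 100, A = 14 000 mm², y = 50 mm, Ī = 11 666 667 mm⁴.
Semicircular cap: semicircle r = 70, A = 7696.902 mm², y = 129.7089 mm, Ī = 2 635 265 mm⁴.
Centroid: ȳ = ΣA·y / ΣA = 78.27647 mm.
Transfer each piece to the horizontal axis through the centroid using Ī + A·d² with d = y − 78.27647:
  rectangular body: d = -28.27647 mm → contributes +22 860 488 mm⁴
  semicircular cap: d = 51.43245 mm → contributes +22 995 859 mm⁴
Total I = 45 856 347 mm⁴.

I_x ≈ 4.5856 × 10⁷ mm⁴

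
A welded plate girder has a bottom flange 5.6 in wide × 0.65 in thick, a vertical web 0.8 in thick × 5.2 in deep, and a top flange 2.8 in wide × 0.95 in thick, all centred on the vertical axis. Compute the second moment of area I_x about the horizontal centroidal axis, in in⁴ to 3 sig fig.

Break the section into simple shapes (no overlaps), measuring from the bottom-left corner of the bounding box.
Bottom plate: 5.6 × 0.65, A = 3.64 in², y = 0.325 in, Ī = 0.12816 in⁴.
Web plate: 0.8 × 5.2, A = 4.16 in², y = 3.25 in, Ī = 9.3739 in⁴.
Top plate: 2.8 × 0.95, A = 2.66 in², y = 6.325 in, Ī = 0.20005 in⁴.
Centroid: ȳ = ΣA·y / ΣA = 3.0141 in.
Transfer each piece to the horizontal centroidal axis using Ī + A·d² with d = y − 3.0141:
  bottom plate: d = -2.6891 in → contributes +26.45 in⁴
  web plate: d = 0.2359 in → contributes +9.6054 in⁴
  top plate: d = 3.3109 in → contributes +29.359 in⁴
Total I = 65.414 in⁴.

I_x ≈ 65.4 in⁴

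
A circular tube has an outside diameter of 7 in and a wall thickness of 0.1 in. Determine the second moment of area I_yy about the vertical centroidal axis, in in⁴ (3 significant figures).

I_yy ≈ 12.9 in⁴

Split into non-overlapping primitives; take the origin at the lower-left of the bounding box.
Outer circle: ⌀7, A = 38.485 in², x = 3.5 in, Ī = 117.86 in⁴.
Bore (subtracted): ⌀6.8, A = 36.317 in², x = 3.5 in, Ī = 104.96 in⁴.
By symmetry the centroid is at mid-width, x̄ = 3.5 in.
All pieces are centred on the vertical centroidal axis, so I = ΣĪ (holes subtracted) = 12.903 in⁴.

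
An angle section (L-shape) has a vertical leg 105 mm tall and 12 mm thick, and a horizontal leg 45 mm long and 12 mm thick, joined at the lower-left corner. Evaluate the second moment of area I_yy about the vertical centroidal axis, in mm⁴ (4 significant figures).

Treat the section as a set of non-overlapping primitives; coordinates are from the bounding-box lower-left.
Vertical leg: 12 × 105, A = 1 260 mm², x = 6 mm, Ī = 15 120 mm⁴.
Horizontal leg (remainder): 33 × 12, A = 396 mm², x = 28.5 mm, Ī = 35 937 mm⁴.
Centroid: x̄ = ΣA·x / ΣA = 11.3804 mm.
Transfer each piece to the vertical centroidal axis using Ī + A·d² with d = x − 11.3804:
  vertical leg: d = -5.38043 mm → contributes +51595.8 mm⁴
  horizontal leg (remainder): d = 17.1196 mm → contributes +151 996 mm⁴
Total I = 203 592 mm⁴.

I_yy ≈ 2.036 × 10⁵ mm⁴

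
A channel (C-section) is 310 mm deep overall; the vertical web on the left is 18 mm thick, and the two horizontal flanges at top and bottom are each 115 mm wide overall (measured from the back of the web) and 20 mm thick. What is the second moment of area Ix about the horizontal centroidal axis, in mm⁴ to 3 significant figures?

Split into non-overlapping primitives; take the origin at the lower-left of the bounding box.
Web: 18 × 310, A = 5 580 mm², y = 155 mm, Ī = 44 686 500 mm⁴.
Top flange (beyond web): 97 × 20, A = 1 940 mm², y = 300 mm, Ī = 64 667 mm⁴.
Bottom flange (beyond web): 97 × 20, A = 1 940 mm², y = 10 mm, Ī = 64 667 mm⁴.
By symmetry the centroid is at mid-height, ȳ = 155 mm.
Transfer each piece to the horizontal centroidal axis using Ī + A·d² with d = y − 155:
  web: d = 0 mm → contributes +44 686 500 mm⁴
  top flange (beyond web): d = 145 mm → contributes +40 853 167 mm⁴
  bottom flange (beyond web): d = -145 mm → contributes +40 853 167 mm⁴
Total I = 126 392 833 mm⁴.

Ix ≈ 1.26 × 10⁸ mm⁴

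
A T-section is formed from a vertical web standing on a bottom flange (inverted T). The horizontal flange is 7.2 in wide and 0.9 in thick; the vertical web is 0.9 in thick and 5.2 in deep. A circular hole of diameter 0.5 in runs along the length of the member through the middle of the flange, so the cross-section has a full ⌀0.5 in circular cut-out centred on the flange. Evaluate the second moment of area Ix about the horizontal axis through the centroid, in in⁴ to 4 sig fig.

Decompose the section into non-overlapping parts with the origin at the bottom-left of its bounding rectangle.
Flange: 7.2 × 0.9, A = 6.48 in², y = 0.45 in, Ī = 0.4374 in⁴.
Web: 0.9 × 5.2, A = 4.68 in², y = 3.5 in, Ī = 10.5456 in⁴.
Hole (subtracted): ⌀0.5, A = 0.19635 in², y = 0.45 in, Ī = 0.00306796 in⁴.
Centroid: ȳ = ΣA·y / ΣA = 1.75194 in.
Transfer each piece to the horizontal axis through the centroid using Ī + A·d² with d = y − 1.75194:
  flange: d = -1.30194 in → contributes +11.4213 in⁴
  web: d = 1.74806 in → contributes +24.8464 in⁴
  hole: d = -1.30194 in → contributes −0.335889 in⁴
Total I = 35.9318 in⁴.

Ix ≈ 35.93 in⁴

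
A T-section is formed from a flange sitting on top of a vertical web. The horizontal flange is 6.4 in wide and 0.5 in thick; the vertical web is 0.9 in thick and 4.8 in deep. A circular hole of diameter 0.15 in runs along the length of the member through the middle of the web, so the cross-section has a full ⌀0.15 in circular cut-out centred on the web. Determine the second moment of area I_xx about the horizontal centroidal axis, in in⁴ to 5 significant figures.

I_xx ≈ 21.248 in⁴

Treat the section as a set of non-overlapping primitives; coordinates are from the bounding-box lower-left.
Flange: 6.4 × 0.5, A = 3.2 in², y = 5.05 in, Ī = 0.06666667 in⁴.
Web: 0.9 × 4.8, A = 4.32 in², y = 2.4 in, Ī = 8.2944 in⁴.
Hole (subtracted): ⌀0.15, A = 0.01767146 in², y = 2.4 in, Ī = 0.00002485049 in⁴.
Centroid: ȳ = ΣA·y / ΣA = 3.530316 in.
Transfer each piece to the horizontal centroidal axis using Ī + A·d² with d = y − 3.530316:
  flange: d = 1.519684 in → contributes +7.456876 in⁴
  web: d = -1.130316 in → contributes +13.81369 in⁴
  hole: d = -1.130316 in → contributes −0.02260215 in⁴
Total I = 21.24796 in⁴.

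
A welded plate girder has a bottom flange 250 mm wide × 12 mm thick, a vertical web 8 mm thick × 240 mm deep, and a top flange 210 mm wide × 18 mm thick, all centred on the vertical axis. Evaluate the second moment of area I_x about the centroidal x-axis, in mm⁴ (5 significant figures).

Treat the section as a set of non-overlapping primitives; coordinates are from the bounding-box lower-left.
Bottom plate: 250 × 12, A = 3 000 mm², y = 6 mm, Ī = 36 000 mm⁴.
Web plate: 8 × 240, A = 1 920 mm², y = 132 mm, Ī = 9 216 000 mm⁴.
Top plate: 210 × 18, A = 3 780 mm², y = 261 mm, Ī = 102 060 mm⁴.
Centroid: ȳ = ΣA·y / ΣA = 144.6 mm.
Transfer each piece to the centroidal x-axis using Ī + A·d² with d = y − 144.6:
  bottom plate: d = -138.6 mm → contributes +57 665 880 mm⁴
  web plate: d = -12.6 mm → contributes +9 520 819 mm⁴
  top plate: d = 116.4 mm → contributes +51 317 129 mm⁴
Total I = 118 503 828 mm⁴.

I_x ≈ 1.1850 × 10⁸ mm⁴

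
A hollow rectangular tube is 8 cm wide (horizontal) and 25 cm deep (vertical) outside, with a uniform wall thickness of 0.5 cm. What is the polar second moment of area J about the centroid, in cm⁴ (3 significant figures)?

Decompose the section into non-overlapping parts with the origin at the bottom-left of its bounding rectangle.
Outer rectangle: 8 × 25, A = 200 cm², y = 12.5 cm, Ī = 10 417 cm⁴.
Inner void (subtracted): 7 × 24, A = 168 cm², y = 12.5 cm, Ī = 8 064 cm⁴.
By symmetry the centroid is at mid-height, ȳ = 12.5 cm.
All pieces are centred on the centroidal x-axis, so I = ΣĪ (holes subtracted) = 2352.7 cm⁴.
Repeating about the centroidal y-axis gives I_y = 380.67 cm⁴.
Polar second moment: J = I_x + I_y = 2733.3 cm⁴.

J ≈ 2730 cm⁴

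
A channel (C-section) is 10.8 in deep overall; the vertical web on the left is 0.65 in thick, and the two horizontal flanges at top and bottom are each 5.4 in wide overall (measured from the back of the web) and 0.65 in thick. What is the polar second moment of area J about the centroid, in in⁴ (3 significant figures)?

J ≈ 263 in⁴

Treat the section as a set of non-overlapping primitives; coordinates are from the bounding-box lower-left.
Web: 0.65 × 10.8, A = 7.02 in², y = 5.4 in, Ī = 68.234 in⁴.
Top flange (beyond web): 4.75 × 0.65, A = 3.0875 in², y = 10.475 in, Ī = 0.10871 in⁴.
Bottom flange (beyond web): 4.75 × 0.65, A = 3.0875 in², y = 0.325 in, Ī = 0.10871 in⁴.
By symmetry the centroid is at mid-height, ȳ = 5.4 in.
Transfer each piece to the centroidal x-axis using Ī + A·d² with d = y − 5.4:
  web: d = 0 in → contributes +68.234 in⁴
  top flange (beyond web): d = 5.075 in → contributes +79.629 in⁴
  bottom flange (beyond web): d = -5.075 in → contributes +79.629 in⁴
Total I = 227.49 in⁴.
For the y-axis: x̄ = 1.5885 in.
Repeating about the centroidal y-axis gives I_y = 35.807 in⁴.
Polar second moment: J = I_x + I_y = 263.3 in⁴.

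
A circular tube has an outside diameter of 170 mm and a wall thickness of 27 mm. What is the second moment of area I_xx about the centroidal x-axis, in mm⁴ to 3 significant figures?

Break the section into simple shapes (no overlaps), measuring from the bottom-left corner of the bounding box.
Outer circle: ⌀170, A = 22 698 mm², y = 85 mm, Ī = 40 998 275 mm⁴.
Bore (subtracted): ⌀116, A = 10 568 mm², y = 85 mm, Ī = 8 887 955 mm⁴.
By symmetry the centroid is at mid-height, ȳ = 85 mm.
All pieces are centred on the centroidal x-axis, so I = ΣĪ (holes subtracted) = 32 110 320 mm⁴.

I_xx ≈ 3.21 × 10⁷ mm⁴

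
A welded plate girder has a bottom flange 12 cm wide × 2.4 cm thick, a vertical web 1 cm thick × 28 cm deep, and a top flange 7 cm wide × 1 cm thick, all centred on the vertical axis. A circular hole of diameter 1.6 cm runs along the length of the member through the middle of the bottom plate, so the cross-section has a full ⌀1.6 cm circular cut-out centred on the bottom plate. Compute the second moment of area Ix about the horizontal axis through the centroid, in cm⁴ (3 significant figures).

Ix ≈ 7990 cm⁴

Split into non-overlapping primitives; take the origin at the lower-left of the bounding box.
Bottom plate: 12 × 2.4, A = 28.8 cm², y = 1.2 cm, Ī = 13.824 cm⁴.
Web plate: 1 × 28, A = 28 cm², y = 16.4 cm, Ī = 1829.3 cm⁴.
Top plate: 7 × 1, A = 7 cm², y = 30.9 cm, Ī = 0.58333 cm⁴.
Hole (subtracted): ⌀1.6, A = 2.0106 cm², y = 1.2 cm, Ī = 0.3217 cm⁴.
Centroid: ȳ = ΣA·y / ΣA = 11.453 cm.
Transfer each piece to the horizontal axis through the centroid using Ī + A·d² with d = y − 11.453:
  bottom plate: d = -10.253 cm → contributes +3041.1 cm⁴
  web plate: d = 4.9474 cm → contributes +2514.7 cm⁴
  top plate: d = 19.447 cm → contributes +2 648 cm⁴
  hole: d = -10.253 cm → contributes −211.67 cm⁴
Total I = 7992.2 cm⁴.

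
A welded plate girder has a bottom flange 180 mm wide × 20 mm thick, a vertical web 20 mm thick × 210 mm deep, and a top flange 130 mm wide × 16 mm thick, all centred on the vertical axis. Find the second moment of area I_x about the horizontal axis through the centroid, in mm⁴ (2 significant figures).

I_x ≈ 8.7 × 10⁷ mm⁴

Break the section into simple shapes (no overlaps), measuring from the bottom-left corner of the bounding box.
Bottom plate: 180 × 20, A = 3 600 mm², y = 10 mm, Ī = 120 000 mm⁴.
Web plate: 20 × 210, A = 4 200 mm², y = 125 mm, Ī = 15 435 000 mm⁴.
Top plate: 130 × 16, A = 2 080 mm², y = 238 mm, Ī = 44 373 mm⁴.
Centroid: ȳ = ΣA·y / ΣA = 106.9 mm.
Transfer each piece to the horizontal axis through the centroid using Ī + A·d² with d = y − 106.9:
  bottom plate: d = -96.89 mm → contributes +33 913 275 mm⁴
  web plate: d = 18.11 mm → contributes +16 812 994 mm⁴
  top plate: d = 131.1 mm → contributes +35 801 057 mm⁴
Total I = 86 527 326 mm⁴.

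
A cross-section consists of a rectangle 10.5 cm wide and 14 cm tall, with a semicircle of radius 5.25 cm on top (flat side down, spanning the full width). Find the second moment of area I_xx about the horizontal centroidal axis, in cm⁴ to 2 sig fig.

I_xx ≈ 5300 cm⁴

Treat the section as a set of non-overlapping primitives; coordinates are from the bounding-box lower-left.
Rectangular body: 10.5 × 14, A = 147 cm², y = 7 cm, Ī = 2 401 cm⁴.
Semicircular cap: semicircle r = 5.25, A = 43.3 cm², y = 16.23 cm, Ī = 83.38 cm⁴.
Centroid: ȳ = ΣA·y / ΣA = 9.1 cm.
Transfer each piece to the horizontal centroidal axis using Ī + A·d² with d = y − 9.1:
  rectangular body: d = -2.1 cm → contributes +3 049 cm⁴
  semicircular cap: d = 7.129 cm → contributes +2 284 cm⁴
Total I = 5 333 cm⁴.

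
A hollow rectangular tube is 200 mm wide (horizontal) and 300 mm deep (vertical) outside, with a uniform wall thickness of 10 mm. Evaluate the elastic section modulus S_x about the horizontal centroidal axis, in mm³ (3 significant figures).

S_x ≈ 8.05 × 10⁵ mm³

Treat the section as a set of non-overlapping primitives; coordinates are from the bounding-box lower-left.
Outer rectangle: 200 × 300, A = 60 000 mm², y = 150 mm, Ī = 450 000 000 mm⁴.
Inner void (subtracted): 180 × 280, A = 50 400 mm², y = 150 mm, Ī = 329 280 000 mm⁴.
By symmetry the centroid is at mid-height, ȳ = 150 mm.
All pieces are centred on the horizontal centroidal axis, so I = ΣĪ (holes subtracted) = 120 720 000 mm⁴.
Extreme fibre distance c = 150 mm; S = I/c = 804 800 mm³.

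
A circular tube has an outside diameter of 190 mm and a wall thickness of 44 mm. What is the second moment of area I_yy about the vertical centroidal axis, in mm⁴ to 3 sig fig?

I_yy ≈ 5.87 × 10⁷ mm⁴

Decompose the section into non-overlapping parts with the origin at the bottom-left of its bounding rectangle.
Outer circle: ⌀190, A = 28 353 mm², x = 95 mm, Ī = 63 971 171 mm⁴.
Bore (subtracted): ⌀102, A = 8171.3 mm², x = 95 mm, Ī = 5 313 376 mm⁴.
By symmetry the centroid is at mid-width, x̄ = 95 mm.
All pieces are centred on the vertical centroidal axis, so I = ΣĪ (holes subtracted) = 58 657 795 mm⁴.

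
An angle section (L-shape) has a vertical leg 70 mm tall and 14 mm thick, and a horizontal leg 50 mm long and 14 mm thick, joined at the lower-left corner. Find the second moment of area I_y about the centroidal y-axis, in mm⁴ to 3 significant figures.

I_y ≈ 2.78 × 10⁵ mm⁴

Break the section into simple shapes (no overlaps), measuring from the bottom-left corner of the bounding box.
Vertical leg: 14 × 70, A = 980 mm², x = 7 mm, Ī = 16 007 mm⁴.
Horizontal leg (remainder): 36 × 14, A = 504 mm², x = 32 mm, Ī = 54 432 mm⁴.
Centroid: x̄ = ΣA·x / ΣA = 15.491 mm.
Transfer each piece to the centroidal y-axis using Ī + A·d² with d = x − 15.491:
  vertical leg: d = -8.4906 mm → contributes +86 655 mm⁴
  horizontal leg (remainder): d = 16.509 mm → contributes +191 803 mm⁴
Total I = 278 458 mm⁴.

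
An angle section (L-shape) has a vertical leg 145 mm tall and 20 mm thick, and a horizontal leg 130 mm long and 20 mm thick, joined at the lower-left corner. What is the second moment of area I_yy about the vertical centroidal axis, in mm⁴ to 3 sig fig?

I_yy ≈ 7.60 × 10⁶ mm⁴

Break the section into simple shapes (no overlaps), measuring from the bottom-left corner of the bounding box.
Vertical leg: 20 × 145, A = 2 900 mm², x = 10 mm, Ī = 96 667 mm⁴.
Horizontal leg (remainder): 110 × 20, A = 2 200 mm², x = 75 mm, Ī = 2 218 333 mm⁴.
Centroid: x̄ = ΣA·x / ΣA = 38.039 mm.
Transfer each piece to the vertical centroidal axis using Ī + A·d² with d = x − 38.039:
  vertical leg: d = -28.039 mm → contributes +2 376 640 mm⁴
  horizontal leg (remainder): d = 36.961 mm → contributes +5 223 752 mm⁴
Total I = 7 600 392 mm⁴.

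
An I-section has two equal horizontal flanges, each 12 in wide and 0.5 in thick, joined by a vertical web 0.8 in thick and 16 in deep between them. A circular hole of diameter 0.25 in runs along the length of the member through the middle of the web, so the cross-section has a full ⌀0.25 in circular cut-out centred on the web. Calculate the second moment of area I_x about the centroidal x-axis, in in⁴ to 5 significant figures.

I_x ≈ 1090.1 in⁴

Split into non-overlapping primitives; take the origin at the lower-left of the bounding box.
Bottom flange: 12 × 0.5, A = 6 in², y = 0.25 in, Ī = 0.125 in⁴.
Web: 0.8 × 16, A = 12.8 in², y = 8.5 in, Ī = 273.0667 in⁴.
Top flange: 12 × 0.5, A = 6 in², y = 16.75 in, Ī = 0.125 in⁴.
Hole (subtracted): ⌀0.25, A = 0.04908739 in², y = 8.5 in, Ī = 0.0001917476 in⁴.
By symmetry the centroid is at mid-height, ȳ = 8.5 in.
Transfer each piece to the centroidal x-axis using Ī + A·d² with d = y − 8.5:
  bottom flange: d = -8.25 in → contributes +408.5 in⁴
  web: d = 0 in → contributes +273.0667 in⁴
  top flange: d = 8.25 in → contributes +408.5 in⁴
  hole: d = 0 in → contributes −0.0001917476 in⁴
Total I = 1090.066 in⁴.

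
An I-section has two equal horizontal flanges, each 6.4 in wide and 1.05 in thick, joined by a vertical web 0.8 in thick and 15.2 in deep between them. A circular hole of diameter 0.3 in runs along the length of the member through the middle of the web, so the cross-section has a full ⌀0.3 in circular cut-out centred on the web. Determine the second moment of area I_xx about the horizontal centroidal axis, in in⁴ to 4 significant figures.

Treat the section as a set of non-overlapping primitives; coordinates are from the bounding-box lower-left.
Bottom flange: 6.4 × 1.05, A = 6.72 in², y = 0.525 in, Ī = 0.6174 in⁴.
Web: 0.8 × 15.2, A = 12.16 in², y = 8.65 in, Ī = 234.121 in⁴.
Top flange: 6.4 × 1.05, A = 6.72 in², y = 16.775 in, Ī = 0.6174 in⁴.
Hole (subtracted): ⌀0.3, A = 0.0706858 in², y = 8.65 in, Ī = 0.000397608 in⁴.
By symmetry the centroid is at mid-height, ȳ = 8.65 in.
Transfer each piece to the horizontal centroidal axis using Ī + A·d² with d = y − 8.65:
  bottom flange: d = -8.125 in → contributes +444.242 in⁴
  web: d = 0 in → contributes +234.121 in⁴
  top flange: d = 8.125 in → contributes +444.242 in⁴
  hole: d = 0 in → contributes −0.000397608 in⁴
Total I = 1122.6 in⁴.

I_xx ≈ 1123 in⁴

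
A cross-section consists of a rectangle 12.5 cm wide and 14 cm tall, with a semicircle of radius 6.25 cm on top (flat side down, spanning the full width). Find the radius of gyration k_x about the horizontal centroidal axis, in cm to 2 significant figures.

Break the section into simple shapes (no overlaps), measuring from the bottom-left corner of the bounding box.
Rectangular body: 12.5 × 14, A = 175 cm², y = 7 cm, Ī = 2 858 cm⁴.
Semicircular cap: semicircle r = 6.25, A = 61.36 cm², y = 16.65 cm, Ī = 167.5 cm⁴.
Centroid: ȳ = ΣA·y / ΣA = 9.506 cm.
Transfer each piece to the horizontal centroidal axis using Ī + A·d² with d = y − 9.506:
  rectangular body: d = -2.506 cm → contributes +3 957 cm⁴
  semicircular cap: d = 7.147 cm → contributes +3 301 cm⁴
Total I = 7 259 cm⁴.
Radius of gyration: k = √(I/A) = √(7 259 / 236.4) = 5.542 cm.

k_x ≈ 5.5 cm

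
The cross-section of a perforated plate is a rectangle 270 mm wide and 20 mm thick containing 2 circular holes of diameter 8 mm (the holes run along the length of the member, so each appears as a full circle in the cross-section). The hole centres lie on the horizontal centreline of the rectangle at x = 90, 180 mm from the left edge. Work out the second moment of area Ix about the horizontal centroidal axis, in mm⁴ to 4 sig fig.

Ix ≈ 1.796 × 10⁵ mm⁴

Decompose the section into non-overlapping parts with the origin at the bottom-left of its bounding rectangle.
Plate: 270 × 20, A = 5 400 mm², y = 10 mm, Ī = 180 000 mm⁴.
Hole 1 (subtracted): ⌀8, A = 50.2655 mm², y = 10 mm, Ī = 201.062 mm⁴.
Hole 2 (subtracted): ⌀8, A = 50.2655 mm², y = 10 mm, Ī = 201.062 mm⁴.
By symmetry the centroid is at mid-height, ȳ = 10 mm.
All pieces are centred on the horizontal centroidal axis, so I = ΣĪ (holes subtracted) = 179 598 mm⁴.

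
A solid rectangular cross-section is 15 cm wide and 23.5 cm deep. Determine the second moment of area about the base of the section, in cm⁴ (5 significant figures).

The section: 15 × 23.5, A = 352.5 cm², y = 11.75 cm, Ī = 16222.34 cm⁴.
Transfer it to the bottom edge using Ī + A·d² with d = y − 0:
  the section: d = 11.75 cm → contributes +64889.38 cm⁴
Total I = 64889.38 cm⁴.

I_base ≈ 6.4889 × 10⁴ cm⁴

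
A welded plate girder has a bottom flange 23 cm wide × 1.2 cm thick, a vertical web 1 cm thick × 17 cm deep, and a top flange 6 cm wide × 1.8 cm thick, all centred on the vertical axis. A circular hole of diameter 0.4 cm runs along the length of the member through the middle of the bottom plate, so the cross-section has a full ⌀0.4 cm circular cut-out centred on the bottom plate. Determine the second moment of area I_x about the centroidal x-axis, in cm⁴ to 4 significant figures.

Treat the section as a set of non-overlapping primitives; coordinates are from the bounding-box lower-left.
Bottom plate: 23 × 1.2, A = 27.6 cm², y = 0.6 cm, Ī = 3.312 cm⁴.
Web plate: 1 × 17, A = 17 cm², y = 9.7 cm, Ī = 409.417 cm⁴.
Top plate: 6 × 1.8, A = 10.8 cm², y = 19.1 cm, Ī = 2.916 cm⁴.
Hole (subtracted): ⌀0.4, A = 0.125664 cm², y = 0.6 cm, Ī = 0.00125664 cm⁴.
Centroid: ȳ = ΣA·y / ΣA = 7.01346 cm.
Transfer each piece to the centroidal x-axis using Ī + A·d² with d = y − 7.01346:
  bottom plate: d = -6.41346 cm → contributes +1138.57 cm⁴
  web plate: d = 2.68654 cm → contributes +532.114 cm⁴
  top plate: d = 12.0865 cm → contributes +1580.63 cm⁴
  hole: d = -6.41346 cm → contributes −5.17012 cm⁴
Total I = 3246.14 cm⁴.

I_x ≈ 3246 cm⁴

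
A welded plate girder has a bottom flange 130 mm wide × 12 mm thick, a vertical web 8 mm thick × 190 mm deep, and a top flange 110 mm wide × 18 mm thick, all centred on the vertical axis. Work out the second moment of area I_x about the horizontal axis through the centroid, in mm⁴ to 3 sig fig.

I_x ≈ 4.15 × 10⁷ mm⁴

Break the section into simple shapes (no overlaps), measuring from the bottom-left corner of the bounding box.
Bottom plate: 130 × 12, A = 1 560 mm², y = 6 mm, Ī = 18 720 mm⁴.
Web plate: 8 × 190, A = 1 520 mm², y = 107 mm, Ī = 4 572 667 mm⁴.
Top plate: 110 × 18, A = 1 980 mm², y = 211 mm, Ī = 53 460 mm⁴.
Centroid: ȳ = ΣA·y / ΣA = 116.56 mm.
Transfer each piece to the horizontal axis through the centroid using Ī + A·d² with d = y − 116.56:
  bottom plate: d = -110.56 mm → contributes +19 086 474 mm⁴
  web plate: d = -9.5573 mm → contributes +4 711 507 mm⁴
  top plate: d = 94.443 mm → contributes +17 713 914 mm⁴
Total I = 41 511 895 mm⁴.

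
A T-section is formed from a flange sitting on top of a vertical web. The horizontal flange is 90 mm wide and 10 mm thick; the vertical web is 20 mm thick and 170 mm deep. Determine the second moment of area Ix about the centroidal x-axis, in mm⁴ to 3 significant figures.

Treat the section as a set of non-overlapping primitives; coordinates are from the bounding-box lower-left.
Flange: 90 × 10, A = 900 mm², y = 175 mm, Ī = 7 500 mm⁴.
Web: 20 × 170, A = 3 400 mm², y = 85 mm, Ī = 8 188 333 mm⁴.
Centroid: ȳ = ΣA·y / ΣA = 103.84 mm.
Transfer each piece to the centroidal x-axis using Ī + A·d² with d = y − 103.84:
  flange: d = 71.163 mm → contributes +4 565 229 mm⁴
  web: d = -18.837 mm → contributes +9 394 791 mm⁴
Total I = 13 960 019 mm⁴.

Ix ≈ 1.40 × 10⁷ mm⁴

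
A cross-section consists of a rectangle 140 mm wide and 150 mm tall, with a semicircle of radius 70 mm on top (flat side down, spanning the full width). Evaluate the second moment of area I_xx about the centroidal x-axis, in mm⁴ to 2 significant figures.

I_xx ≈ 1.0 × 10⁸ mm⁴

Decompose the section into non-overlapping parts with the origin at the bottom-left of its bounding rectangle.
Rectangular body: 140 × 150, A = 21 000 mm², y = 75 mm, Ī = 39 375 000 mm⁴.
Semicircular cap: semicircle r = 70, A = 7 697 mm², y = 179.7 mm, Ī = 2 635 265 mm⁴.
Centroid: ȳ = ΣA·y / ΣA = 103.1 mm.
Transfer each piece to the centroidal x-axis using Ī + A·d² with d = y − 103.1:
  rectangular body: d = -28.08 mm → contributes +55 938 365 mm⁴
  semicircular cap: d = 76.62 mm → contributes +47 826 259 mm⁴
Total I = 103 764 624 mm⁴.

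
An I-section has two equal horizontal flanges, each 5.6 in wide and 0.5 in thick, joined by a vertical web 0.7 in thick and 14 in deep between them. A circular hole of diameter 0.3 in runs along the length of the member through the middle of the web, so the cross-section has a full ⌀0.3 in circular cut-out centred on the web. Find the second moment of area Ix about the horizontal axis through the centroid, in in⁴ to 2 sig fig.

Ix ≈ 450 in⁴

Break the section into simple shapes (no overlaps), measuring from the bottom-left corner of the bounding box.
Bottom flange: 5.6 × 0.5, A = 2.8 in², y = 0.25 in, Ī = 0.05833 in⁴.
Web: 0.7 × 14, A = 9.8 in², y = 7.5 in, Ī = 160.1 in⁴.
Top flange: 5.6 × 0.5, A = 2.8 in², y = 14.75 in, Ī = 0.05833 in⁴.
Hole (subtracted): ⌀0.3, A = 0.07069 in², y = 7.5 in, Ī = 0.0003976 in⁴.
By symmetry the centroid is at mid-height, ȳ = 7.5 in.
Transfer each piece to the horizontal axis through the centroid using Ī + A·d² with d = y − 7.5:
  bottom flange: d = -7.25 in → contributes +147.2 in⁴
  web: d = 0 in → contributes +160.1 in⁴
  top flange: d = 7.25 in → contributes +147.2 in⁴
  hole: d = 0 in → contributes −0.0003976 in⁴
Total I = 454.5 in⁴.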